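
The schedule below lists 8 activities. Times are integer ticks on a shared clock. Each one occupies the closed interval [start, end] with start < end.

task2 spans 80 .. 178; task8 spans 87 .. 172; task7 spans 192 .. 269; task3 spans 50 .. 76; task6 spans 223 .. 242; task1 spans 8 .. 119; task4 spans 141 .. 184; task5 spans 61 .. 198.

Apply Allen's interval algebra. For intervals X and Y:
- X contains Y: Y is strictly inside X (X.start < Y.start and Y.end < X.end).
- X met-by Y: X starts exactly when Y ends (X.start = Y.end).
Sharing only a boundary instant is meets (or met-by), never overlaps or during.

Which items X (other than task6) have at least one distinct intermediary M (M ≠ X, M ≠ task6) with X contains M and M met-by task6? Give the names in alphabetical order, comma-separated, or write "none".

none

Target task6 = [223, 242].
Intermediaries M with M met-by task6: none.
Union: none.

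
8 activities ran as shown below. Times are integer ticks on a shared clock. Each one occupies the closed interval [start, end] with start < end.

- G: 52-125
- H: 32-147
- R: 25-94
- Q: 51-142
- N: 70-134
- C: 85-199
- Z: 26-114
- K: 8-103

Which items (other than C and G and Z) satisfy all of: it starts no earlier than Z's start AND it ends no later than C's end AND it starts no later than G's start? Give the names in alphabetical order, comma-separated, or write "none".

H, Q

Conditions: its start is no earlier than Z's start (X.start >= 26) AND its end is no later than C's end (X.end <= 199) AND its start is no later than G's start (X.start <= 52).
H: start 32 >= 26? ✓; end 147 <= 199? ✓; start 32 <= 52? ✓ → yes.
K: start 8 >= 26? ✗; end 103 <= 199? ✓; start 8 <= 52? ✓ → no.
N: start 70 >= 26? ✓; end 134 <= 199? ✓; start 70 <= 52? ✗ → no.
Q: start 51 >= 26? ✓; end 142 <= 199? ✓; start 51 <= 52? ✓ → yes.
R: start 25 >= 26? ✗; end 94 <= 199? ✓; start 25 <= 52? ✓ → no.
Result: H, Q.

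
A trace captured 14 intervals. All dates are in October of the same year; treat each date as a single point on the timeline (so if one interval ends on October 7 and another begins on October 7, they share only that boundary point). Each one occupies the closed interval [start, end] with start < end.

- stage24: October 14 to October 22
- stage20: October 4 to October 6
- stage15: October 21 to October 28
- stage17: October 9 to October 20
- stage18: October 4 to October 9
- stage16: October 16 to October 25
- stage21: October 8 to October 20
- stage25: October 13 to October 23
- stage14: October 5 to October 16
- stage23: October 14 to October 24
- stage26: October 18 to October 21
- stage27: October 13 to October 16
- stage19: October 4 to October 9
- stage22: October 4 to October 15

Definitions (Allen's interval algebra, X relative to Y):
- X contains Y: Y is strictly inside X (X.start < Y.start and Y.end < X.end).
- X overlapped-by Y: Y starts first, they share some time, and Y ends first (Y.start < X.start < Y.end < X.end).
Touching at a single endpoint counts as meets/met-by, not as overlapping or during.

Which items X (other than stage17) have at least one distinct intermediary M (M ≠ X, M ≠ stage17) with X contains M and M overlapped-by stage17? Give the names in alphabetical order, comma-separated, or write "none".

stage16, stage23, stage24, stage25

Target stage17 = [October 9, October 20].
Intermediaries M with M overlapped-by stage17: stage16, stage23, stage24, stage25, stage26.
Via stage16 — items with X contains stage16: none.
Via stage23 — items with X contains stage23: none.
Via stage24 — items with X contains stage24: stage25.
Via stage25 — items with X contains stage25: none.
Via stage26 — items with X contains stage26: stage16, stage23, stage24, stage25.
Union: stage16, stage23, stage24, stage25.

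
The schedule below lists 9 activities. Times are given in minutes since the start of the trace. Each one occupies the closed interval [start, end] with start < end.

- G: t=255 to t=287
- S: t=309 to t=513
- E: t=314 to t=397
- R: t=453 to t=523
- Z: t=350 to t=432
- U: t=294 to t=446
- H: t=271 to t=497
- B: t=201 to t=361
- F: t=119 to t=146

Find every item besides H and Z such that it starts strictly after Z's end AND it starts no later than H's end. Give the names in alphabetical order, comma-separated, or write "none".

Conditions: its start is strictly after Z's end (X.start > t=432) AND its start is no later than H's end (X.start <= t=497).
B: start t=201 > t=432? ✗; start t=201 <= t=497? ✓ → no.
E: start t=314 > t=432? ✗; start t=314 <= t=497? ✓ → no.
F: start t=119 > t=432? ✗; start t=119 <= t=497? ✓ → no.
G: start t=255 > t=432? ✗; start t=255 <= t=497? ✓ → no.
R: start t=453 > t=432? ✓; start t=453 <= t=497? ✓ → yes.
S: start t=309 > t=432? ✗; start t=309 <= t=497? ✓ → no.
U: start t=294 > t=432? ✗; start t=294 <= t=497? ✓ → no.
Result: R.

R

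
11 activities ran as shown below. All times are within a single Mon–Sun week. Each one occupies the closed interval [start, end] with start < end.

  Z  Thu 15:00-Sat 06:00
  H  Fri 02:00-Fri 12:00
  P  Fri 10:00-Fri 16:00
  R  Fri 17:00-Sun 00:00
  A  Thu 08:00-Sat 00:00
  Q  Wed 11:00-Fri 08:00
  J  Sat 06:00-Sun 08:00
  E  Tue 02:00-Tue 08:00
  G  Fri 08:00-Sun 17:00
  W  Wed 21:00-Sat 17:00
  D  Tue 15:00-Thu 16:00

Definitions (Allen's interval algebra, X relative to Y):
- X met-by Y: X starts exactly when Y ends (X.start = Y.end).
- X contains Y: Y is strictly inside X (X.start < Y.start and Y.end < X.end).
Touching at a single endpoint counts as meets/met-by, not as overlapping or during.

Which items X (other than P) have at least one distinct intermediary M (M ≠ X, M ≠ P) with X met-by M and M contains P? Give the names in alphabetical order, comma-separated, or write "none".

Target P = [Fri 10:00, Fri 16:00].
Intermediaries M with M contains P: A, G, W, Z.
Via A — items with X met-by A: none.
Via G — items with X met-by G: none.
Via W — items with X met-by W: none.
Via Z — items with X met-by Z: J.
Union: J.

J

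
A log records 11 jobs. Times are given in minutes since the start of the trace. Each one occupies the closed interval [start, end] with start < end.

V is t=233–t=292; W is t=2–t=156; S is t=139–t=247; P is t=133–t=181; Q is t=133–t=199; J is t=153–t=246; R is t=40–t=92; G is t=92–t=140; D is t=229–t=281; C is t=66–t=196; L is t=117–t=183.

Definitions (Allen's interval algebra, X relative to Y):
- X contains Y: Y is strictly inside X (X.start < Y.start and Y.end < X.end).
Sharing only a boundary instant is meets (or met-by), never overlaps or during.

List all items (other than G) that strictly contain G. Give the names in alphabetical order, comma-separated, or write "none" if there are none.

C, W

Target G = [t=92, t=140].
C [t=66, t=196] → contains → yes.
D [t=229, t=281] → after → no.
J [t=153, t=246] → after → no.
L [t=117, t=183] → overlapped-by → no.
P [t=133, t=181] → overlapped-by → no.
Q [t=133, t=199] → overlapped-by → no.
R [t=40, t=92] → meets → no.
S [t=139, t=247] → overlapped-by → no.
V [t=233, t=292] → after → no.
W [t=2, t=156] → contains → yes.
Result: C, W.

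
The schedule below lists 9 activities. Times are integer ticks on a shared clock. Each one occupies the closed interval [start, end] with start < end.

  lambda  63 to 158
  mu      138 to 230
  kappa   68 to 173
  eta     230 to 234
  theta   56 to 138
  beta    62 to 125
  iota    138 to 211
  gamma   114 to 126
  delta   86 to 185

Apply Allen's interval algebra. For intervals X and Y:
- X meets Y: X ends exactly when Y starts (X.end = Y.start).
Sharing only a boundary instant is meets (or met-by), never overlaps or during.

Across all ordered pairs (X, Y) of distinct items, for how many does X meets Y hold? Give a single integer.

Checking all 72 ordered pairs for relation 'meets'; matching pairs in alphabetical order:
(mu, eta): mu meets eta ✓
(theta, iota): theta meets iota ✓
(theta, mu): theta meets mu ✓
Count: 3.

3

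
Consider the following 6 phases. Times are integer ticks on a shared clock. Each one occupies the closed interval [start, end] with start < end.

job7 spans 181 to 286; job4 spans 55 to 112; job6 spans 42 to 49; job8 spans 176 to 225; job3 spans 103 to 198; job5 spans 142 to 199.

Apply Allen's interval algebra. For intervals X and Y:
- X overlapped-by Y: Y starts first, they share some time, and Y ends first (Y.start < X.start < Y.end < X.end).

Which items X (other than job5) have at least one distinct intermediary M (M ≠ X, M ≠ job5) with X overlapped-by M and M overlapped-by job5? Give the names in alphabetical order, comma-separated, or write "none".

Target job5 = [142, 199].
Intermediaries M with M overlapped-by job5: job7, job8.
Via job7 — items with X overlapped-by job7: none.
Via job8 — items with X overlapped-by job8: job7.
Union: job7.

job7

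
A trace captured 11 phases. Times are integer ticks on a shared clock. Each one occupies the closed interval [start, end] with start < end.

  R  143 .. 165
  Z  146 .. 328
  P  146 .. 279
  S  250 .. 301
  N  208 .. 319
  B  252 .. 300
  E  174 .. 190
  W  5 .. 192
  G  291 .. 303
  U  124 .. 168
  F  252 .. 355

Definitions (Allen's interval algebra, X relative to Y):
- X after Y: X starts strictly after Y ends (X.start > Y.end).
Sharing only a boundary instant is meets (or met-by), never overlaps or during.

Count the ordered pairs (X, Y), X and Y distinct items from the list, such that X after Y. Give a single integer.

Checking all 110 ordered pairs for relation 'after'; matching pairs in alphabetical order:
(B, E): B after E ✓
(B, R): B after R ✓
(B, U): B after U ✓
(B, W): B after W ✓
(E, R): E after R ✓
(E, U): E after U ✓
(F, E): F after E ✓
(F, R): F after R ✓
(F, U): F after U ✓
(F, W): F after W ✓
(G, E): G after E ✓
(G, P): G after P ✓
(G, R): G after R ✓
(G, U): G after U ✓
(G, W): G after W ✓
(N, E): N after E ✓
(N, R): N after R ✓
(N, U): N after U ✓
(N, W): N after W ✓
(S, E): S after E ✓
(S, R): S after R ✓
(S, U): S after U ✓
(S, W): S after W ✓
Count: 23.

23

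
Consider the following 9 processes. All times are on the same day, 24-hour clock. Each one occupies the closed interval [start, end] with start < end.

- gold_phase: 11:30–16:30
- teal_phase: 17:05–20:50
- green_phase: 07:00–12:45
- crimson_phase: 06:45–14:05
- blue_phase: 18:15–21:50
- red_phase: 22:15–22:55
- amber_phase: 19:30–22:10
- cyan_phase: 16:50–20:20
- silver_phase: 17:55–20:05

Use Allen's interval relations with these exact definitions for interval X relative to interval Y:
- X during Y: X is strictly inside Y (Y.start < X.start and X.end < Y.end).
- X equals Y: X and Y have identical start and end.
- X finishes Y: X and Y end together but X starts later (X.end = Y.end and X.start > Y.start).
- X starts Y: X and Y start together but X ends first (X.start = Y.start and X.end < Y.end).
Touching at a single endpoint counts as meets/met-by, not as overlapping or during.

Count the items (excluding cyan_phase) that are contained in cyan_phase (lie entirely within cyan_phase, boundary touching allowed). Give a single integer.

1

Target cyan_phase = [16:50, 20:20].
amber_phase [19:30, 22:10] → overlapped-by → no.
blue_phase [18:15, 21:50] → overlapped-by → no.
crimson_phase [06:45, 14:05] → before → no.
gold_phase [11:30, 16:30] → before → no.
green_phase [07:00, 12:45] → before → no.
red_phase [22:15, 22:55] → after → no.
silver_phase [17:55, 20:05] → during → counts.
teal_phase [17:05, 20:50] → overlapped-by → no.
Total: 1.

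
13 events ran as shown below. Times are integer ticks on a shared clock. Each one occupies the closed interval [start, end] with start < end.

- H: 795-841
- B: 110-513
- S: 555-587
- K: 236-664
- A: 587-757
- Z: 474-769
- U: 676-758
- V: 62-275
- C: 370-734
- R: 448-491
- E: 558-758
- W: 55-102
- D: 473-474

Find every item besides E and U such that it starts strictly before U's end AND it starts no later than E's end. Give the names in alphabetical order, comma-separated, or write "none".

A, B, C, D, K, R, S, V, W, Z

Conditions: its start is strictly before U's end (X.start < 758) AND its start is no later than E's end (X.start <= 758).
A: start 587 < 758? ✓; start 587 <= 758? ✓ → yes.
B: start 110 < 758? ✓; start 110 <= 758? ✓ → yes.
C: start 370 < 758? ✓; start 370 <= 758? ✓ → yes.
D: start 473 < 758? ✓; start 473 <= 758? ✓ → yes.
H: start 795 < 758? ✗; start 795 <= 758? ✗ → no.
K: start 236 < 758? ✓; start 236 <= 758? ✓ → yes.
R: start 448 < 758? ✓; start 448 <= 758? ✓ → yes.
S: start 555 < 758? ✓; start 555 <= 758? ✓ → yes.
V: start 62 < 758? ✓; start 62 <= 758? ✓ → yes.
W: start 55 < 758? ✓; start 55 <= 758? ✓ → yes.
Z: start 474 < 758? ✓; start 474 <= 758? ✓ → yes.
Result: A, B, C, D, K, R, S, V, W, Z.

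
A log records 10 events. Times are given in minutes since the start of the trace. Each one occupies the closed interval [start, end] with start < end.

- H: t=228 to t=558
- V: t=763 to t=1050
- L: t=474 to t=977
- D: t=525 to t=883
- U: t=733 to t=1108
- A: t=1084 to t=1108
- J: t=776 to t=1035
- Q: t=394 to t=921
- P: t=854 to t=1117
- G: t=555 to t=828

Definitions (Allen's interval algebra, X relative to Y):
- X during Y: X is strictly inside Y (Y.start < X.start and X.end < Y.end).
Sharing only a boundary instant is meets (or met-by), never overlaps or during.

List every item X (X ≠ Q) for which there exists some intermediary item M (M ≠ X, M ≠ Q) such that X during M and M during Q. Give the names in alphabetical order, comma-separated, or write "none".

G

Target Q = [t=394, t=921].
Intermediaries M with M during Q: D, G.
Via D — items with X during D: G.
Via G — items with X during G: none.
Union: G.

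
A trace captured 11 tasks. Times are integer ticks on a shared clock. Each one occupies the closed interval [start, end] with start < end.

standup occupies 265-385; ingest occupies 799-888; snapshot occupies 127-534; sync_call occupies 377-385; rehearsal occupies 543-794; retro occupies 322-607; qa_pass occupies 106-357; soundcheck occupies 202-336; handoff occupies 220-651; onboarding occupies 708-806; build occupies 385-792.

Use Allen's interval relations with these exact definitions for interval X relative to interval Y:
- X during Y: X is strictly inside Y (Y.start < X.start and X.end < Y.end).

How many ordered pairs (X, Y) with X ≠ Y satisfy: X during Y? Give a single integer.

8

Checking all 110 ordered pairs for relation 'during'; matching pairs in alphabetical order:
(retro, handoff): retro during handoff ✓
(soundcheck, qa_pass): soundcheck during qa_pass ✓
(soundcheck, snapshot): soundcheck during snapshot ✓
(standup, handoff): standup during handoff ✓
(standup, snapshot): standup during snapshot ✓
(sync_call, handoff): sync_call during handoff ✓
(sync_call, retro): sync_call during retro ✓
(sync_call, snapshot): sync_call during snapshot ✓
Count: 8.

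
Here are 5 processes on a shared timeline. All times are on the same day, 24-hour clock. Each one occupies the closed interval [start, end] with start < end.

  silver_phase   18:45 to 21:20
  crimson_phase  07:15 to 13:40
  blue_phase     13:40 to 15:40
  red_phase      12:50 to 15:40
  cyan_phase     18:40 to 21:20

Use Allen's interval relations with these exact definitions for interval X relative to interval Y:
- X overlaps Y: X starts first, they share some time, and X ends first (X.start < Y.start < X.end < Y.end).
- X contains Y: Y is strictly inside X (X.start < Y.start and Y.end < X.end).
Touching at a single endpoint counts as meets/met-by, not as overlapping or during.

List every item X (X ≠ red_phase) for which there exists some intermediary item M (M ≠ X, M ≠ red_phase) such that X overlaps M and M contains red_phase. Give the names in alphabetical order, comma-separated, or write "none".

none

Target red_phase = [12:50, 15:40].
Intermediaries M with M contains red_phase: none.
Union: none.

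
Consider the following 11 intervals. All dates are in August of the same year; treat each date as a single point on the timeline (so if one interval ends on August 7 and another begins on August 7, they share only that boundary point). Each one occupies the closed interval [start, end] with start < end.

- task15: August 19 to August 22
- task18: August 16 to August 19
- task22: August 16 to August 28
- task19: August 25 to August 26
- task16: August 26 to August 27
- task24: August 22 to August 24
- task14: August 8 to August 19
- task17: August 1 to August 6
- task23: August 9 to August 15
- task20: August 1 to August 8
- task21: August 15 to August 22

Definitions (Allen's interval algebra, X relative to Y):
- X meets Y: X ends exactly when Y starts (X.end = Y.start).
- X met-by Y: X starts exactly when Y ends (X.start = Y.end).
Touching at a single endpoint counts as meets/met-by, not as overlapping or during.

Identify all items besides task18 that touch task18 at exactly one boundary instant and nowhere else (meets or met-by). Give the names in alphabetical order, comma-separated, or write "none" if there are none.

task15

Target task18 = [August 16, August 19].
task14 [August 8, August 19] → finished-by → no.
task15 [August 19, August 22] → met-by → yes.
task16 [August 26, August 27] → after → no.
task17 [August 1, August 6] → before → no.
task19 [August 25, August 26] → after → no.
task20 [August 1, August 8] → before → no.
task21 [August 15, August 22] → contains → no.
task22 [August 16, August 28] → started-by → no.
task23 [August 9, August 15] → before → no.
task24 [August 22, August 24] → after → no.
Result: task15.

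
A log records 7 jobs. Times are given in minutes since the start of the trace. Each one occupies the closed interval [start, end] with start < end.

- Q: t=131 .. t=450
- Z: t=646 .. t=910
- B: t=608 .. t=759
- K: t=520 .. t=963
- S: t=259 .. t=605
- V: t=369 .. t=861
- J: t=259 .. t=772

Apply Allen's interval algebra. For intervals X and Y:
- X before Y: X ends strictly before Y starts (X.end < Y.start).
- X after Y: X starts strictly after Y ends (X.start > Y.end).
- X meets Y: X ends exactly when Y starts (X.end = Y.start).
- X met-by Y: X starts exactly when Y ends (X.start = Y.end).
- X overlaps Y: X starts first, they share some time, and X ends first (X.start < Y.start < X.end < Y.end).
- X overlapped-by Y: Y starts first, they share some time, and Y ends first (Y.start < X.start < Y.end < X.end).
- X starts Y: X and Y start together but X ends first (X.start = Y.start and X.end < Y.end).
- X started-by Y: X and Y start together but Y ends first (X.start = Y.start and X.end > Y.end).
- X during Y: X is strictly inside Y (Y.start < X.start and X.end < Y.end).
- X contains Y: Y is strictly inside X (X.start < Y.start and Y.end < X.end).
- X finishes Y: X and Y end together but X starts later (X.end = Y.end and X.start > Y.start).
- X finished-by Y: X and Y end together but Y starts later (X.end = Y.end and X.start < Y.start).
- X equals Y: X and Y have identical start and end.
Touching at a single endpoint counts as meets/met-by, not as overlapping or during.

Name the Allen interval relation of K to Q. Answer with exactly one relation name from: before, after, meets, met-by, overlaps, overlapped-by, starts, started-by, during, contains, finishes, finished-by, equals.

after

K = [t=520, t=963]; Q = [t=131, t=450].
Compare endpoints: K.start > Q.start, K.start > Q.end, K.end > Q.start, K.end > Q.end.
That pattern is 'after'.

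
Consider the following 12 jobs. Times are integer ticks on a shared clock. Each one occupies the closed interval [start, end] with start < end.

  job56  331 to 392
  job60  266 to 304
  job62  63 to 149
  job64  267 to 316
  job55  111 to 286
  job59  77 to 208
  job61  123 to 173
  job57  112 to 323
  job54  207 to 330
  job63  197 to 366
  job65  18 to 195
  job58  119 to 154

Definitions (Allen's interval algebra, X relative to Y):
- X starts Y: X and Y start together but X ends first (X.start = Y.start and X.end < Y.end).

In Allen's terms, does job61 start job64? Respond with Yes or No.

job61 = [123, 173], job64 = [267, 316].
Actual relation of job61 to job64: before.
Asked whether 'starts' holds → No.

No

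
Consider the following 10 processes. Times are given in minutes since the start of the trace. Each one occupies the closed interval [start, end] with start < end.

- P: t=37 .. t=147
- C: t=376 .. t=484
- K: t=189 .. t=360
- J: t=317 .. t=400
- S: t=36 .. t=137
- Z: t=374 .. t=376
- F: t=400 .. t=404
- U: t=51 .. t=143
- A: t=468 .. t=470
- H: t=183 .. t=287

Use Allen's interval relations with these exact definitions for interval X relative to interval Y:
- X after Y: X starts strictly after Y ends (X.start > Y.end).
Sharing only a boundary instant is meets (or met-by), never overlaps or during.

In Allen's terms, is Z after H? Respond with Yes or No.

Yes

Z = [t=374, t=376], H = [t=183, t=287].
Actual relation of Z to H: after.
Asked whether 'after' holds → Yes.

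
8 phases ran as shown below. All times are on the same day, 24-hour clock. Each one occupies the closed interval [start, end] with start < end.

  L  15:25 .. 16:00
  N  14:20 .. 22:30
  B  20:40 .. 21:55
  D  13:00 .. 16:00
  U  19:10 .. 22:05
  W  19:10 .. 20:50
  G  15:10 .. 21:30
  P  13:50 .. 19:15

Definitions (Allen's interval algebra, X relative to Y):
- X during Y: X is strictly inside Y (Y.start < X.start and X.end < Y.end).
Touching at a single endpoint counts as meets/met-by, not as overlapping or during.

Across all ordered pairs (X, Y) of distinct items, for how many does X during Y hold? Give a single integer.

Checking all 56 ordered pairs for relation 'during'; matching pairs in alphabetical order:
(B, N): B during N ✓
(B, U): B during U ✓
(G, N): G during N ✓
(L, G): L during G ✓
(L, N): L during N ✓
(L, P): L during P ✓
(U, N): U during N ✓
(W, G): W during G ✓
(W, N): W during N ✓
Count: 9.

9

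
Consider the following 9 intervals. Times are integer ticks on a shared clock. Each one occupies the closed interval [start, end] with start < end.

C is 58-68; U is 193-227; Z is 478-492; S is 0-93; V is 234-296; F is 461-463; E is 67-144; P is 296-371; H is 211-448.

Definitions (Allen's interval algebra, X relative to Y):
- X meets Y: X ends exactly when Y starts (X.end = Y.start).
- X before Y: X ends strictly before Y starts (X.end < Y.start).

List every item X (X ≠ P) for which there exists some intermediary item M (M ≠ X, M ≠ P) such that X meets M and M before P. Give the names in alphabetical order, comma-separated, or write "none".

Target P = [296, 371].
Intermediaries M with M before P: C, E, S, U.
Via C — items with X meets C: none.
Via E — items with X meets E: none.
Via S — items with X meets S: none.
Via U — items with X meets U: none.
Union: none.

none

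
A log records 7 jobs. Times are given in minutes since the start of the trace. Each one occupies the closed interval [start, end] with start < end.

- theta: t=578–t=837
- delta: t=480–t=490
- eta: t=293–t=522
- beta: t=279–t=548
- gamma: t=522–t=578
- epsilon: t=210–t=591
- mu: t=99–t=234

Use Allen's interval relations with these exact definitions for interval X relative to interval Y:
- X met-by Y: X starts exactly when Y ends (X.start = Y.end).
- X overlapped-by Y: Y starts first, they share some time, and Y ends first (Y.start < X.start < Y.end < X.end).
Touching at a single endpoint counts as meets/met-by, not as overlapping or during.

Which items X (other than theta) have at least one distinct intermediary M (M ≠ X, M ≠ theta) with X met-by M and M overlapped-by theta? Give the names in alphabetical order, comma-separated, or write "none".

Target theta = [t=578, t=837].
Intermediaries M with M overlapped-by theta: none.
Union: none.

none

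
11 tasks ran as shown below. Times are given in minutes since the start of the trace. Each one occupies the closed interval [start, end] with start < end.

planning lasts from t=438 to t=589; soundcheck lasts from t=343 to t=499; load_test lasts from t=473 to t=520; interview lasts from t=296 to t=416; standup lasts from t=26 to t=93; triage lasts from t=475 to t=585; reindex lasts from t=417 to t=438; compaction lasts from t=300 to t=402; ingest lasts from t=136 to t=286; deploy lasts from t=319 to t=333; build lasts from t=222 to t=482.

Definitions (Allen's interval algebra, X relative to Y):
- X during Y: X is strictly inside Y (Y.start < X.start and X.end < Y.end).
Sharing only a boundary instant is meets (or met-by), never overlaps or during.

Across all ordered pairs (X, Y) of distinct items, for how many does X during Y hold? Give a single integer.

10

Checking all 110 ordered pairs for relation 'during'; matching pairs in alphabetical order:
(compaction, build): compaction during build ✓
(compaction, interview): compaction during interview ✓
(deploy, build): deploy during build ✓
(deploy, compaction): deploy during compaction ✓
(deploy, interview): deploy during interview ✓
(interview, build): interview during build ✓
(load_test, planning): load_test during planning ✓
(reindex, build): reindex during build ✓
(reindex, soundcheck): reindex during soundcheck ✓
(triage, planning): triage during planning ✓
Count: 10.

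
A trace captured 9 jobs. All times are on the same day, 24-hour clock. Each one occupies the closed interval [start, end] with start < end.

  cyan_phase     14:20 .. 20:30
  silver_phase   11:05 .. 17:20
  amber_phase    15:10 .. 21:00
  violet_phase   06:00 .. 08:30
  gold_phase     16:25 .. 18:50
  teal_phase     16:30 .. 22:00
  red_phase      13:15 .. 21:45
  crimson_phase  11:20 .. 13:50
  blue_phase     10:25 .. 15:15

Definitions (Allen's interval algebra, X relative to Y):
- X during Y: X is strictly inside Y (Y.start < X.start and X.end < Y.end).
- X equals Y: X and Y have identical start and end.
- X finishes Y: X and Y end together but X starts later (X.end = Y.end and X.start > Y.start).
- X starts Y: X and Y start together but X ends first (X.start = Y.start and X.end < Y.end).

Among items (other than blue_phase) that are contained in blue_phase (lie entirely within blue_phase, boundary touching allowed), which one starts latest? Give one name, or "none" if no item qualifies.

Target blue_phase = [10:25, 15:15].
amber_phase [15:10, 21:00] → overlapped-by → excluded.
crimson_phase [11:20, 13:50] → during → candidate.
cyan_phase [14:20, 20:30] → overlapped-by → excluded.
gold_phase [16:25, 18:50] → after → excluded.
red_phase [13:15, 21:45] → overlapped-by → excluded.
silver_phase [11:05, 17:20] → overlapped-by → excluded.
teal_phase [16:30, 22:00] → after → excluded.
violet_phase [06:00, 08:30] → before → excluded.
Among candidates, latest start is 11:20 → crimson_phase.

crimson_phase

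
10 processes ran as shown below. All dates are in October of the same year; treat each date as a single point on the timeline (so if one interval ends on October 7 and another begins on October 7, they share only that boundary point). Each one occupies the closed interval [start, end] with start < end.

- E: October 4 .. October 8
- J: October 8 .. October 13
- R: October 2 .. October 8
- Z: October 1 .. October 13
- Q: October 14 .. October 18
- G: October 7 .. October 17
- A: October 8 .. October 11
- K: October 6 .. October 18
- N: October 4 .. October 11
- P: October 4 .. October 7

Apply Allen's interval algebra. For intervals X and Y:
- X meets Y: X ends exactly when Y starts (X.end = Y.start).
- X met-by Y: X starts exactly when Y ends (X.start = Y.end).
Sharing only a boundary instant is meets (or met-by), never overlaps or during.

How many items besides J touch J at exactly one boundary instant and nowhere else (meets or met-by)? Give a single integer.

Target J = [October 8, October 13].
A [October 8, October 11] → starts → no.
E [October 4, October 8] → meets → counts.
G [October 7, October 17] → contains → no.
K [October 6, October 18] → contains → no.
N [October 4, October 11] → overlaps → no.
P [October 4, October 7] → before → no.
Q [October 14, October 18] → after → no.
R [October 2, October 8] → meets → counts.
Z [October 1, October 13] → finished-by → no.
Total: 2.

2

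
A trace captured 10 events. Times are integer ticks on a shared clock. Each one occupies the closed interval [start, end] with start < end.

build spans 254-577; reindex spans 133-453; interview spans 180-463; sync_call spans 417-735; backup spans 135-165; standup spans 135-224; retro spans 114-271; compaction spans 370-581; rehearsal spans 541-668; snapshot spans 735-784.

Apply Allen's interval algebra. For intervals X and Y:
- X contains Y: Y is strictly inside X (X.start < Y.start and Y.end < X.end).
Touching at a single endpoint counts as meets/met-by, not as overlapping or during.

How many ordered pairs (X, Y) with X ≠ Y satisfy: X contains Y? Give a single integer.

Checking all 90 ordered pairs for relation 'contains'; matching pairs in alphabetical order:
(reindex, backup): reindex contains backup ✓
(reindex, standup): reindex contains standup ✓
(retro, backup): retro contains backup ✓
(retro, standup): retro contains standup ✓
(sync_call, rehearsal): sync_call contains rehearsal ✓
Count: 5.

5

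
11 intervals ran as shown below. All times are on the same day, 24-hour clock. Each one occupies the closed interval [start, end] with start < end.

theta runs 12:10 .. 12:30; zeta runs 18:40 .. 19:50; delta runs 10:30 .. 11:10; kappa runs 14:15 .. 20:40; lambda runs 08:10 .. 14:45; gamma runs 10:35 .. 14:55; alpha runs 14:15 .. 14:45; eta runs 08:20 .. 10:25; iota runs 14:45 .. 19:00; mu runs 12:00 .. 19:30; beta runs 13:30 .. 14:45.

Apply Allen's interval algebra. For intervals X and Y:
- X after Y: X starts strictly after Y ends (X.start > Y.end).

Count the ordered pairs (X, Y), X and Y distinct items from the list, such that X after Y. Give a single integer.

25

Checking all 110 ordered pairs for relation 'after'; matching pairs in alphabetical order:
(alpha, delta): alpha after delta ✓
(alpha, eta): alpha after eta ✓
(alpha, theta): alpha after theta ✓
(beta, delta): beta after delta ✓
(beta, eta): beta after eta ✓
(beta, theta): beta after theta ✓
(delta, eta): delta after eta ✓
(gamma, eta): gamma after eta ✓
(iota, delta): iota after delta ✓
(iota, eta): iota after eta ✓
(iota, theta): iota after theta ✓
(kappa, delta): kappa after delta ✓
(kappa, eta): kappa after eta ✓
(kappa, theta): kappa after theta ✓
(mu, delta): mu after delta ✓
(mu, eta): mu after eta ✓
(theta, delta): theta after delta ✓
(theta, eta): theta after eta ✓
(zeta, alpha): zeta after alpha ✓
(zeta, beta): zeta after beta ✓
(zeta, delta): zeta after delta ✓
(zeta, eta): zeta after eta ✓
(zeta, gamma): zeta after gamma ✓
(zeta, lambda): zeta after lambda ✓
... plus 1 further pairs not listed.
Count: 25.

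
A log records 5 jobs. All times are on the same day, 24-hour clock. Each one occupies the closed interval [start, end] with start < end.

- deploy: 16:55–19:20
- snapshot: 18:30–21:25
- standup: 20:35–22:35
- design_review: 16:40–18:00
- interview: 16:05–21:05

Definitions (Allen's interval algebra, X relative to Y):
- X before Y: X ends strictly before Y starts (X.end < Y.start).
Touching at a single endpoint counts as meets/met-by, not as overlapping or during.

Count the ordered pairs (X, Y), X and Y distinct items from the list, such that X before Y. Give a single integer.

3

Checking all 20 ordered pairs for relation 'before'; matching pairs in alphabetical order:
(deploy, standup): deploy before standup ✓
(design_review, snapshot): design_review before snapshot ✓
(design_review, standup): design_review before standup ✓
Count: 3.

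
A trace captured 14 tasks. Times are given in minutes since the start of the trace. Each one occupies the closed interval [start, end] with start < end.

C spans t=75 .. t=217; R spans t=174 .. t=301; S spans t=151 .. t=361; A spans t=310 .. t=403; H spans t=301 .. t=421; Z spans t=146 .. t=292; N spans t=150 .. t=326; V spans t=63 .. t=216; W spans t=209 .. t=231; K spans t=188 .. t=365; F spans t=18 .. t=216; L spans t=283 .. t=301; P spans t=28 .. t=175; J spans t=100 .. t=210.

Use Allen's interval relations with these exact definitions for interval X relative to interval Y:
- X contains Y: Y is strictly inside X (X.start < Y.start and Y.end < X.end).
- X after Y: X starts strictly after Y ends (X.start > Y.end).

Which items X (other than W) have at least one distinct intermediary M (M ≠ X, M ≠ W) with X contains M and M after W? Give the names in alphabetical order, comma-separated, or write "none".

Target W = [t=209, t=231].
Intermediaries M with M after W: A, H, L.
Via A — items with X contains A: H.
Via H — items with X contains H: none.
Via L — items with X contains L: K, N, S.
Union: H, K, N, S.

H, K, N, S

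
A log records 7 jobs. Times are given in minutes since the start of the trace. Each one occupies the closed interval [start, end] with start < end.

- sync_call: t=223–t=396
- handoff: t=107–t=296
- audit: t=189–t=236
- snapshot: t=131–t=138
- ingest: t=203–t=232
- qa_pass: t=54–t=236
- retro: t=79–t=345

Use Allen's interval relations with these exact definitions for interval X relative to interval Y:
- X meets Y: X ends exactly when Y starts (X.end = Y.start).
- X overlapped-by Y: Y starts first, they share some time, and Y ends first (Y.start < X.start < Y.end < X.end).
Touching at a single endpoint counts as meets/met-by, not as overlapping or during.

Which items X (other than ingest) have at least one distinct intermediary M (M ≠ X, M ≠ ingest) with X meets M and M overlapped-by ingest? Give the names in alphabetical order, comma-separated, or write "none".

Target ingest = [t=203, t=232].
Intermediaries M with M overlapped-by ingest: sync_call.
Via sync_call — items with X meets sync_call: none.
Union: none.

none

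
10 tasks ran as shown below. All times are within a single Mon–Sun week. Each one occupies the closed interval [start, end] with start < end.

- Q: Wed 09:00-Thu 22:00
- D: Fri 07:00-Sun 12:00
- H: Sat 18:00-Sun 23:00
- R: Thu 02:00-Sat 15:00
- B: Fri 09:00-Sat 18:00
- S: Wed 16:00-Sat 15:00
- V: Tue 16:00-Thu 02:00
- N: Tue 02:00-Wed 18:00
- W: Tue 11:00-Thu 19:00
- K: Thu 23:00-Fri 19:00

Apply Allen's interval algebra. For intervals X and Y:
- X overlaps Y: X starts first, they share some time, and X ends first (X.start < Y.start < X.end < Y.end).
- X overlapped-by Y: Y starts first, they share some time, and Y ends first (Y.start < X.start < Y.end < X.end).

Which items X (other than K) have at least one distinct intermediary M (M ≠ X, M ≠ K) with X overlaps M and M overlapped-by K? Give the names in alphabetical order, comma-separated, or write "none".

R, S

Target K = [Thu 23:00, Fri 19:00].
Intermediaries M with M overlapped-by K: B, D.
Via B — items with X overlaps B: R, S.
Via D — items with X overlaps D: R, S.
Union: R, S.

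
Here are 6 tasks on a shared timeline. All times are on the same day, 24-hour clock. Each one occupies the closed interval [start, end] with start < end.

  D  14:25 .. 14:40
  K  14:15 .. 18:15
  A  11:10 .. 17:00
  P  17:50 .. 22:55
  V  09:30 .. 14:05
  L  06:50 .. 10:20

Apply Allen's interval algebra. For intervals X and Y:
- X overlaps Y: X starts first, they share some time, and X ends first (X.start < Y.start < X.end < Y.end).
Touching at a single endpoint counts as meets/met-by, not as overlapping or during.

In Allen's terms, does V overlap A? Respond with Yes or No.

V = [09:30, 14:05], A = [11:10, 17:00].
Actual relation of V to A: overlaps.
Asked whether 'overlaps' holds → Yes.

Yes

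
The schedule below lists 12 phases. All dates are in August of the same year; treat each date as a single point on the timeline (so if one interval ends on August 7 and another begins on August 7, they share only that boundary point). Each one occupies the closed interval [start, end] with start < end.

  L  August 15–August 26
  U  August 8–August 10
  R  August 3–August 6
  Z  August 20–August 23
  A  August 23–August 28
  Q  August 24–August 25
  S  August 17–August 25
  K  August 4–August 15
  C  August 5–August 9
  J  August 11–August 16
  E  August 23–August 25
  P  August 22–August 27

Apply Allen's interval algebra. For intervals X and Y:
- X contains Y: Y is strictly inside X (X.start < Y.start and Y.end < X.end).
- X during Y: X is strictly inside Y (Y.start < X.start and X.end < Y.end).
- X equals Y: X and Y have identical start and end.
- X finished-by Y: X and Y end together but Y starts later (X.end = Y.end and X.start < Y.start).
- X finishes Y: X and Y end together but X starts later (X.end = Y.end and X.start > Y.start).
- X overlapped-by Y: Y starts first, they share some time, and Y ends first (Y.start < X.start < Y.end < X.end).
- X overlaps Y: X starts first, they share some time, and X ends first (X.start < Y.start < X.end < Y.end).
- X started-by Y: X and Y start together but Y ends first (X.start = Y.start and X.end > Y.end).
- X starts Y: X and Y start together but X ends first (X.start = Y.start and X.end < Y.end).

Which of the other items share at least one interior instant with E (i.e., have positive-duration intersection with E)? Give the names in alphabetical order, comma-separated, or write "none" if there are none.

Target E = [August 23, August 25].
A [August 23, August 28] → started-by → yes.
C [August 5, August 9] → before → no.
J [August 11, August 16] → before → no.
K [August 4, August 15] → before → no.
L [August 15, August 26] → contains → yes.
P [August 22, August 27] → contains → yes.
Q [August 24, August 25] → finishes → yes.
R [August 3, August 6] → before → no.
S [August 17, August 25] → finished-by → yes.
U [August 8, August 10] → before → no.
Z [August 20, August 23] → meets → no.
Result: A, L, P, Q, S.

A, L, P, Q, S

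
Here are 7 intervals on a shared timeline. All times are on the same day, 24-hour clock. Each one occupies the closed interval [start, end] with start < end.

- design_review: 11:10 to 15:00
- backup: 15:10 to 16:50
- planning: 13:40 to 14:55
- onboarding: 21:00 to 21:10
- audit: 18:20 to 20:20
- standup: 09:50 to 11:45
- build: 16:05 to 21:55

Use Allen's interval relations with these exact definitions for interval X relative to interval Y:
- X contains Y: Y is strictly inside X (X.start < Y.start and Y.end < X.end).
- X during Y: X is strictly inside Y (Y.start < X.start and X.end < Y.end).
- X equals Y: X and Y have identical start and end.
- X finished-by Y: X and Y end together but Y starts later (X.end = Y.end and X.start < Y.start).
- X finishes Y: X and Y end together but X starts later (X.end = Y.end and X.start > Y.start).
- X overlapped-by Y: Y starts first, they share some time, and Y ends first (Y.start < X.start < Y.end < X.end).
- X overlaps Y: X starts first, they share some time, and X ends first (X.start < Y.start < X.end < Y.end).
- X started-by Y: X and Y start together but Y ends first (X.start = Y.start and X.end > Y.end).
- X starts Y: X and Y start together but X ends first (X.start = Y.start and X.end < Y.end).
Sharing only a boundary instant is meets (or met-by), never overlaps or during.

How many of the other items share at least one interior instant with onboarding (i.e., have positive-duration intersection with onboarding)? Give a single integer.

1

Target onboarding = [21:00, 21:10].
audit [18:20, 20:20] → before → no.
backup [15:10, 16:50] → before → no.
build [16:05, 21:55] → contains → counts.
design_review [11:10, 15:00] → before → no.
planning [13:40, 14:55] → before → no.
standup [09:50, 11:45] → before → no.
Total: 1.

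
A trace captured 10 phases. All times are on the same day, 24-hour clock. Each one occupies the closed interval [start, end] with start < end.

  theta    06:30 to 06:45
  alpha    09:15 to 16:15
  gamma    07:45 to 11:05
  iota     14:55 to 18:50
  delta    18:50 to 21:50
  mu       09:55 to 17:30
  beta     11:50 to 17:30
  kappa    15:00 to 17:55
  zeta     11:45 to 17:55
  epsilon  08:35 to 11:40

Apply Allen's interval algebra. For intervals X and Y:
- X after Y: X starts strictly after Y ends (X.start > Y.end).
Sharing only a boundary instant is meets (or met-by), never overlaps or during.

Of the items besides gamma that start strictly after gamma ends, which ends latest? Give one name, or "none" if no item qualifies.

delta

Target gamma = [07:45, 11:05].
alpha [09:15, 16:15] → overlapped-by → excluded.
beta [11:50, 17:30] → after → candidate.
delta [18:50, 21:50] → after → candidate.
epsilon [08:35, 11:40] → overlapped-by → excluded.
iota [14:55, 18:50] → after → candidate.
kappa [15:00, 17:55] → after → candidate.
mu [09:55, 17:30] → overlapped-by → excluded.
theta [06:30, 06:45] → before → excluded.
zeta [11:45, 17:55] → after → candidate.
Among candidates, latest end is 21:50 → delta.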